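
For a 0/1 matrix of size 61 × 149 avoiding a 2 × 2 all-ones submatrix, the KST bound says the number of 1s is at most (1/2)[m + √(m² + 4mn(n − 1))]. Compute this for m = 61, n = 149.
z(61, 149; 2, 2) ≤ (1/2)[61 + √(61² + 4·61·149·148)] = (1/2)[61 + √5384409] = 1190.7165

Kővári–Sós–Turán: let r_1, ..., r_61 be the row sums and z = Σ r_i the total number of 1s. Each pair of columns can share at most one row with both entries 1 (else a 2×2 all-ones block appears), so Σ_i C(r_i, 2) ≤ C(149, 2) = 11026. By convexity Σ_i C(r_i, 2) ≥ 61·C(z/61, 2) = z(z − 61)/(2·61), giving z² − 61z − 61·149·148 ≤ 0 and hence z ≤ (1/2)[61 + √(3721 + 4·1345172)] = (1/2)[61 + √5384409] ≈ (1/2)(61 + 2320.4329) = 1190.7165.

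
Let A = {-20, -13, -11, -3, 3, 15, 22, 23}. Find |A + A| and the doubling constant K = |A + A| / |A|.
K = |A + A| / |A| = 34/8 = 17/4

Enumerate A + A = {a + b : a, b ∈ A}. With |A| = 8, there are |A|^2 = 64 ordered sum pairs; collecting distinct values, A + A = {-40, -33, -31, -26, -24, -23, -22, -17, -16, -14, -10, -8, -6, -5, 0, 2, 3, 4, 6, 9, 10, 11, 12, 18, 19, 20, 25, 26, 30, 37, 38, 44, 45, 46}, so |A + A| = 34. Thus K = 34/8 = 17/4. For comparison, the minimum possible |A + A| over all 8-element sets is 2·8 − 1 = 15 (so min K = 15/8), attained only by arithmetic progressions.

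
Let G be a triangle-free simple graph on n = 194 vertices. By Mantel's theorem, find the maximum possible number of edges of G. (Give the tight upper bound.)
ex(194, K_3) = ⌊194^2/4⌋ = 9409

Mantel (1907): a triangle-free graph on n vertices has at most ⌊n^2/4⌋ edges, with equality for the complete bipartite graph K_{⌊n/2⌋, ⌈n/2⌉}. For n = 194: ⌊194^2/4⌋ = ⌊37636/4⌋ = 9409. The extremal graph is K_{97, 97}, which has 97·97 = 9409 edges.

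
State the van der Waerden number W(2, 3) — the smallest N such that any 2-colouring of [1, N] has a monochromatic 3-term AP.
W(2, 3) = 9

Lower bound: the 2-colouring RRBBRRBB of {1, ..., 8} (R at positions {1, 2, 5, 6}, B at {3, 4, 7, 8}) contains no monochromatic 3-term AP, so W(2, 3) > 8. Upper bound: a case analysis on any 2-colouring of {1, ..., 9} forces such an AP. Hence W(2, 3) = 9.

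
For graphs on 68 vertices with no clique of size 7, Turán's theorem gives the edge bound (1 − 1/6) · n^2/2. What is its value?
Turán density bound = (5/6) · 68^2/2 = 5780/3 ≈ 1926.6667

Turán's theorem: ex(n, K_{r+1}) is achieved by the complete r-partite Turán graph T(n, r) with parts as balanced as possible, and is at most (1 − 1/r) · n^2/2. For r = 6, n = 68: the density bound is (5/6) · 4624/2 = 5780/3 ≈ 1926.6667. The integer-valued extremum is e(T(68, 6)) = 1926, which is strictly less than the density bound 5780/3 since 6 ∤ 68 (the parts of T(68, 6) cannot all be equal).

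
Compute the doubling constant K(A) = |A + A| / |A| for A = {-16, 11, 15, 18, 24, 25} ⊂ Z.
K = |A + A| / |A| = 20/6 = 10/3

Enumerate A + A = {a + b : a, b ∈ A}. With |A| = 6, there are |A|^2 = 36 ordered sum pairs; collecting distinct values, A + A = {-32, -5, -1, 2, 8, 9, 22, 26, 29, 30, 33, 35, 36, 39, 40, 42, 43, 48, 49, 50}, so |A + A| = 20. Thus K = 20/6 = 10/3. For comparison, the minimum possible |A + A| over all 6-element sets is 2·6 − 1 = 11 (so min K = 11/6), attained only by arithmetic progressions.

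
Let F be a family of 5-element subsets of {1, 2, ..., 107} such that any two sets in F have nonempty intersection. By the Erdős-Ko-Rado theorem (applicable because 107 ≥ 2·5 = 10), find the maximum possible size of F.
max |F| = C(106, 4) = 4967690

Erdős-Ko-Rado (1961): when n ≥ 2k, max |F| = C(n−1, k−1). The bound is attained by the star {A : i ∈ A} for any fixed i ∈ [n]. Here C(107−1, 5−1) = C(106, 4) = 4967690.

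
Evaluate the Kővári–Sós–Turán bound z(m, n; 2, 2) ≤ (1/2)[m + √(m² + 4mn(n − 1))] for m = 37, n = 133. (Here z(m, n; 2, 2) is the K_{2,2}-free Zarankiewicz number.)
z(37, 133; 2, 2) ≤ (1/2)[37 + √(37² + 4·37·133·132)] = (1/2)[37 + √2599657] = 824.6726

Kővári–Sós–Turán: let r_1, ..., r_37 be the row sums and z = Σ r_i the total number of 1s. Each pair of columns can share at most one row with both entries 1 (else a 2×2 all-ones block appears), so Σ_i C(r_i, 2) ≤ C(133, 2) = 8778. By convexity Σ_i C(r_i, 2) ≥ 37·C(z/37, 2) = z(z − 37)/(2·37), giving z² − 37z − 37·133·132 ≤ 0 and hence z ≤ (1/2)[37 + √(1369 + 4·649572)] = (1/2)[37 + √2599657] ≈ (1/2)(37 + 1612.3452) = 824.6726.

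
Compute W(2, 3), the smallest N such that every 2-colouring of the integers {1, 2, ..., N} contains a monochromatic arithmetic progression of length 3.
W(2, 3) = 9

Lower bound: the 2-colouring RRBBRRBB of {1, ..., 8} (R at positions {1, 2, 5, 6}, B at {3, 4, 7, 8}) contains no monochromatic 3-term AP, so W(2, 3) > 8. Upper bound: a case analysis on any 2-colouring of {1, ..., 9} forces such an AP. Hence W(2, 3) = 9.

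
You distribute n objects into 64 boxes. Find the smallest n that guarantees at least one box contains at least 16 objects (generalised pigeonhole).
n = (16 − 1)·64 + 1 = 961

By the generalised pigeonhole principle, to guarantee some box contains ≥ r objects we need more than (r − 1) · k objects total. Threshold: n = (r − 1) · k + 1. With r = 16 and k = 64: n = 15 · 64 + 1 = 960 + 1 = 961. For n = 960 = 15 · 64, we can put exactly 15 objects in every box, avoiding 16 in any single one — so 961 is tight.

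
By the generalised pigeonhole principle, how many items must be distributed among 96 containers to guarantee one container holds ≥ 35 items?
n = (35 − 1)·96 + 1 = 3265

By the generalised pigeonhole principle, to guarantee some box contains ≥ r objects we need more than (r − 1) · k objects total. Threshold: n = (r − 1) · k + 1. With r = 35 and k = 96: n = 34 · 96 + 1 = 3264 + 1 = 3265. For n = 3264 = 34 · 96, we can put exactly 34 objects in every box, avoiding 35 in any single one — so 3265 is tight.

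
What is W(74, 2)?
W(74, 2) = 74 + 1 = 75

A 2-term AP is any pair of integers, so a monochromatic 2-AP exists iff some colour is used at least twice. With 74 colours, the colouring i ↦ i on {1, ..., 74} uses each colour once, avoiding any monochromatic pair, so W(74, 2) > 74. For {1, ..., 75}, pigeonhole forces two integers of the same colour, which form a monochromatic 2-AP. Hence W(74, 2) = 75.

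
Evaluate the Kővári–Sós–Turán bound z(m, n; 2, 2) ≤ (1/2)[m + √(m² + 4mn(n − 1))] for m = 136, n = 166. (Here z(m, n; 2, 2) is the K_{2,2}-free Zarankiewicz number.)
z(136, 166; 2, 2) ≤ (1/2)[136 + √(136² + 4·136·166·165)] = (1/2)[136 + √14918656] = 1999.2338

Kővári–Sós–Turán: let r_1, ..., r_136 be the row sums and z = Σ r_i the total number of 1s. Each pair of columns can share at most one row with both entries 1 (else a 2×2 all-ones block appears), so Σ_i C(r_i, 2) ≤ C(166, 2) = 13695. By convexity Σ_i C(r_i, 2) ≥ 136·C(z/136, 2) = z(z − 136)/(2·136), giving z² − 136z − 136·166·165 ≤ 0 and hence z ≤ (1/2)[136 + √(18496 + 4·3725040)] = (1/2)[136 + √14918656] ≈ (1/2)(136 + 3862.4676) = 1999.2338.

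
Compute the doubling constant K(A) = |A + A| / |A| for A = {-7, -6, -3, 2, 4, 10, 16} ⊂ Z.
K = |A + A| / |A| = 26/7

Enumerate A + A = {a + b : a, b ∈ A}. With |A| = 7, there are |A|^2 = 49 ordered sum pairs; collecting distinct values, A + A = {-14, -13, -12, -10, -9, -6, -5, -4, -3, -2, -1, 1, 3, 4, 6, 7, 8, 9, 10, 12, 13, 14, 18, 20, 26, 32}, so |A + A| = 26. Thus K = 26/7. For comparison, the minimum possible |A + A| over all 7-element sets is 2·7 − 1 = 13 (so min K = 13/7), attained only by arithmetic progressions.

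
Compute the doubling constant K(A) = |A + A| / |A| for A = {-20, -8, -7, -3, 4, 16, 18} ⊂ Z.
K = |A + A| / |A| = 25/7

Enumerate A + A = {a + b : a, b ∈ A}. With |A| = 7, there are |A|^2 = 49 ordered sum pairs; collecting distinct values, A + A = {-40, -28, -27, -23, -16, -15, -14, -11, -10, -6, -4, -3, -2, 1, 8, 9, 10, 11, 13, 15, 20, 22, 32, 34, 36}, so |A + A| = 25. Thus K = 25/7. For comparison, the minimum possible |A + A| over all 7-element sets is 2·7 − 1 = 13 (so min K = 13/7), attained only by arithmetic progressions.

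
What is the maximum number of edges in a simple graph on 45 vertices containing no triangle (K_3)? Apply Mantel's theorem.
ex(45, K_3) = ⌊45^2/4⌋ = 506

Mantel (1907): a triangle-free graph on n vertices has at most ⌊n^2/4⌋ edges, with equality for the complete bipartite graph K_{⌊n/2⌋, ⌈n/2⌉}. For n = 45: ⌊45^2/4⌋ = ⌊2025/4⌋ = 506. The extremal graph is K_{22, 23}, which has 22·23 = 506 edges.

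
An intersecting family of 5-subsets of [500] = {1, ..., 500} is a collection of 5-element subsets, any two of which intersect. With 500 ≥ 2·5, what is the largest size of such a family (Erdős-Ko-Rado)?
max |F| = C(499, 4) = 2552446876

The Erdős-Ko-Rado theorem states: for n ≥ 2k, an intersecting family of k-subsets of an n-element set has size at most C(n − 1, k − 1), with equality for 'star' families {A ⊆ [n] : |A| = k, i ∈ A} (fix an element i). For n = 500, k = 5: C(499, 4) = 2552446876.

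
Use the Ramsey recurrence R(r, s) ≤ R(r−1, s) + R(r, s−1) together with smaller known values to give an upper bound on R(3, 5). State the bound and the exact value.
R(3, 5) ≤ R(2, 5) + R(3, 4) = 5 + 9 = 14; exact value R(3, 5) = 14.

The Erdős–Szekeres recurrence R(r, s) ≤ R(r−1, s) + R(r, s−1) applied to (r, s) = (3, 5) gives
  R(3, 5) ≤ R(2, 5) + R(3, 4) = 5 + 9 = 14.
(Recall R(2, k) = k and R is symmetric.) Here the recurrence bound is tight: a matching lower-bound construction on K_{13} shows R(3, 5) > 13, so R(3, 5) = 14 exactly.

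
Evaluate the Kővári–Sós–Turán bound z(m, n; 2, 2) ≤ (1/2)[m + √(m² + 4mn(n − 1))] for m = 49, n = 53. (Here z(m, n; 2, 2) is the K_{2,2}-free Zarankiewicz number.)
z(49, 53; 2, 2) ≤ (1/2)[49 + √(49² + 4·49·53·52)] = (1/2)[49 + √542577] = 392.7991

Kővári–Sós–Turán: let r_1, ..., r_49 be the row sums and z = Σ r_i the total number of 1s. Each pair of columns can share at most one row with both entries 1 (else a 2×2 all-ones block appears), so Σ_i C(r_i, 2) ≤ C(53, 2) = 1378. By convexity Σ_i C(r_i, 2) ≥ 49·C(z/49, 2) = z(z − 49)/(2·49), giving z² − 49z − 49·53·52 ≤ 0 and hence z ≤ (1/2)[49 + √(2401 + 4·135044)] = (1/2)[49 + √542577] ≈ (1/2)(49 + 736.5983) = 392.7991.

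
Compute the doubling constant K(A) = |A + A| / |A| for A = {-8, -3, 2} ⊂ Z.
K = |A + A| / |A| = 5/3

Enumerate A + A = {a + b : a, b ∈ A}. With |A| = 3, there are |A|^2 = 9 ordered sum pairs; collecting distinct values, A + A = {-16, -11, -6, -1, 4}, so |A + A| = 5. Thus K = 5/3. Here |A + A| = 2|A| − 1 = 5, the minimum possible — so K = 5/3 is minimal, which holds iff A is an arithmetic progression.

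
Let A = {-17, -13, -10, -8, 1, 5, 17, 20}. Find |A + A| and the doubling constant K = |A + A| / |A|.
K = |A + A| / |A| = 32/8 = 4

Enumerate A + A = {a + b : a, b ∈ A}. With |A| = 8, there are |A|^2 = 64 ordered sum pairs; collecting distinct values, A + A = {-34, -30, -27, -26, -25, -23, -21, -20, -18, -16, -12, -9, -8, -7, -5, -3, 0, 2, 3, 4, 6, 7, 9, 10, 12, 18, 21, 22, 25, 34, 37, 40}, so |A + A| = 32. Thus K = 32/8 = 4. For comparison, the minimum possible |A + A| over all 8-element sets is 2·8 − 1 = 15 (so min K = 15/8), attained only by arithmetic progressions.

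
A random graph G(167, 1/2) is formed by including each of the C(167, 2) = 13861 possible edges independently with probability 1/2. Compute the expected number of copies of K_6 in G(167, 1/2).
E[# K_6] = C(167, 6) · (1/2)^C(6, 2) = 27512019711 / 2^15 ≈ 839600.210907

For each 6-subset S of vertices (there are C(167, 6) = 27512019711 such S), let X_S = 1 if S induces a K_6 (all C(6, 2) = 15 edges present). Then P(X_S = 1) = (1/2)^15 = 1/32768. By linearity of expectation, E[# K_6] = C(167, 6) · (1/2)^15 = 27512019711 / 32768 ≈ 839600.210907.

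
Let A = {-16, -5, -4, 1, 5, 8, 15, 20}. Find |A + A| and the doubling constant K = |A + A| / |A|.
K = |A + A| / |A| = 31/8

Enumerate A + A = {a + b : a, b ∈ A}. With |A| = 8, there are |A|^2 = 64 ordered sum pairs; collecting distinct values, A + A = {-32, -21, -20, -15, -11, -10, -9, -8, -4, -3, -1, 0, 1, 2, 3, 4, 6, 9, 10, 11, 13, 15, 16, 20, 21, 23, 25, 28, 30, 35, 40}, so |A + A| = 31. Thus K = 31/8. For comparison, the minimum possible |A + A| over all 8-element sets is 2·8 − 1 = 15 (so min K = 15/8), attained only by arithmetic progressions.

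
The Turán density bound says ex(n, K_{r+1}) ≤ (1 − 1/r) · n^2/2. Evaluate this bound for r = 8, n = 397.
Turán density bound = (7/8) · 397^2/2 = 1103263/16 ≈ 68953.9375

Turán's theorem: ex(n, K_{r+1}) is achieved by the complete r-partite Turán graph T(n, r) with parts as balanced as possible, and is at most (1 − 1/r) · n^2/2. For r = 8, n = 397: the density bound is (7/8) · 157609/2 = 1103263/16 ≈ 68953.9375. The integer-valued extremum is e(T(397, 8)) = 68953, which is strictly less than the density bound 1103263/16 since 8 ∤ 397 (the parts of T(397, 8) cannot all be equal).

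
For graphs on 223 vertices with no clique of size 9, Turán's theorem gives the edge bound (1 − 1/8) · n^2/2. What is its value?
Turán density bound = (7/8) · 223^2/2 = 348103/16 ≈ 21756.4375

Turán's theorem: ex(n, K_{r+1}) is achieved by the complete r-partite Turán graph T(n, r) with parts as balanced as possible, and is at most (1 − 1/r) · n^2/2. For r = 8, n = 223: the density bound is (7/8) · 49729/2 = 348103/16 ≈ 21756.4375. The integer-valued extremum is e(T(223, 8)) = 21756, which is strictly less than the density bound 348103/16 since 8 ∤ 223 (the parts of T(223, 8) cannot all be equal).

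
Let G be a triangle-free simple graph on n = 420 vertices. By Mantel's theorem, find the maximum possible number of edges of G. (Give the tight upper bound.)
ex(420, K_3) = ⌊420^2/4⌋ = 44100

Mantel (1907): a triangle-free graph on n vertices has at most ⌊n^2/4⌋ edges, with equality for the complete bipartite graph K_{⌊n/2⌋, ⌈n/2⌉}. For n = 420: ⌊420^2/4⌋ = ⌊176400/4⌋ = 44100. The extremal graph is K_{210, 210}, which has 210·210 = 44100 edges.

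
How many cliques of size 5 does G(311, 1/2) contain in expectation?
E[# K_5] = C(311, 5) · (1/2)^C(5, 2) = 23474070697 / 2^10 ≈ 22923897.165039

For each 5-subset S of vertices (there are C(311, 5) = 23474070697 such S), let X_S = 1 if S induces a K_5 (all C(5, 2) = 10 edges present). Then P(X_S = 1) = (1/2)^10 = 1/1024. By linearity of expectation, E[# K_5] = C(311, 5) · (1/2)^10 = 23474070697 / 1024 ≈ 22923897.165039.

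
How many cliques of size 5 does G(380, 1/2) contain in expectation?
E[# K_5] = C(380, 5) · (1/2)^C(5, 2) = 64307637576 / 2^10 = 8038454697/128 = 62800427.3203125

For each 5-subset S of vertices (there are C(380, 5) = 64307637576 such S), let X_S = 1 if S induces a K_5 (all C(5, 2) = 10 edges present). Then P(X_S = 1) = (1/2)^10 = 1/1024. By linearity of expectation, E[# K_5] = C(380, 5) · (1/2)^10 = 64307637576 / 1024 = 8038454697/128 = 62800427.3203125.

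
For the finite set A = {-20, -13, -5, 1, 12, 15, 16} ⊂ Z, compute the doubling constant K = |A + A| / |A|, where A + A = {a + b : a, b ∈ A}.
K = |A + A| / |A| = 26/7

Enumerate A + A = {a + b : a, b ∈ A}. With |A| = 7, there are |A|^2 = 49 ordered sum pairs; collecting distinct values, A + A = {-40, -33, -26, -25, -19, -18, -12, -10, -8, -5, -4, -1, 2, 3, 7, 10, 11, 13, 16, 17, 24, 27, 28, 30, 31, 32}, so |A + A| = 26. Thus K = 26/7. For comparison, the minimum possible |A + A| over all 7-element sets is 2·7 − 1 = 13 (so min K = 13/7), attained only by arithmetic progressions.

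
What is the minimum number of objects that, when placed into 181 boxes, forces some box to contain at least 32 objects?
n = (32 − 1)·181 + 1 = 5612

By the generalised pigeonhole principle, to guarantee some box contains ≥ r objects we need more than (r − 1) · k objects total. Threshold: n = (r − 1) · k + 1. With r = 32 and k = 181: n = 31 · 181 + 1 = 5611 + 1 = 5612. For n = 5611 = 31 · 181, we can put exactly 31 objects in every box, avoiding 32 in any single one — so 5612 is tight.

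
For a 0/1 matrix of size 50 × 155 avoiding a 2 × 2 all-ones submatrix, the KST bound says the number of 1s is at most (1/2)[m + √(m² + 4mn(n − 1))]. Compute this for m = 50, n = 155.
z(50, 155; 2, 2) ≤ (1/2)[50 + √(50² + 4·50·155·154)] = (1/2)[50 + √4776500] = 1117.7603

Kővári–Sós–Turán: let r_1, ..., r_50 be the row sums and z = Σ r_i the total number of 1s. Each pair of columns can share at most one row with both entries 1 (else a 2×2 all-ones block appears), so Σ_i C(r_i, 2) ≤ C(155, 2) = 11935. By convexity Σ_i C(r_i, 2) ≥ 50·C(z/50, 2) = z(z − 50)/(2·50), giving z² − 50z − 50·155·154 ≤ 0 and hence z ≤ (1/2)[50 + √(2500 + 4·1193500)] = (1/2)[50 + √4776500] ≈ (1/2)(50 + 2185.5205) = 1117.7603.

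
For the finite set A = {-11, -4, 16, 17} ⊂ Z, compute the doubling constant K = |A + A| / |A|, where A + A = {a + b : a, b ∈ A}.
K = |A + A| / |A| = 10/4 = 5/2

Enumerate A + A = {a + b : a, b ∈ A}. With |A| = 4, there are |A|^2 = 16 ordered sum pairs; collecting distinct values, A + A = {-22, -15, -8, 5, 6, 12, 13, 32, 33, 34}, so |A + A| = 10. Thus K = 10/4 = 5/2. For comparison, the minimum possible |A + A| over all 4-element sets is 2·4 − 1 = 7 (so min K = 7/4), attained only by arithmetic progressions.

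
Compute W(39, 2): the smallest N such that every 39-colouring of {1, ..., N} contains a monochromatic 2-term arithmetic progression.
W(39, 2) = 39 + 1 = 40

A 2-term AP is any pair of integers, so a monochromatic 2-AP exists iff some colour is used at least twice. With 39 colours, the colouring i ↦ i on {1, ..., 39} uses each colour once, avoiding any monochromatic pair, so W(39, 2) > 39. For {1, ..., 40}, pigeonhole forces two integers of the same colour, which form a monochromatic 2-AP. Hence W(39, 2) = 40.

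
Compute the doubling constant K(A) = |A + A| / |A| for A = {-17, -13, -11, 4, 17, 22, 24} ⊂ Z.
K = |A + A| / |A| = 27/7

Enumerate A + A = {a + b : a, b ∈ A}. With |A| = 7, there are |A|^2 = 49 ordered sum pairs; collecting distinct values, A + A = {-34, -30, -28, -26, -24, -22, -13, -9, -7, 0, 4, 5, 6, 7, 8, 9, 11, 13, 21, 26, 28, 34, 39, 41, 44, 46, 48}, so |A + A| = 27. Thus K = 27/7. For comparison, the minimum possible |A + A| over all 7-element sets is 2·7 − 1 = 13 (so min K = 13/7), attained only by arithmetic progressions.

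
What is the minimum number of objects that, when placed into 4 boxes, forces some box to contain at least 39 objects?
n = (39 − 1)·4 + 1 = 153

By the generalised pigeonhole principle, to guarantee some box contains ≥ r objects we need more than (r − 1) · k objects total. Threshold: n = (r − 1) · k + 1. With r = 39 and k = 4: n = 38 · 4 + 1 = 152 + 1 = 153. For n = 152 = 38 · 4, we can put exactly 38 objects in every box, avoiding 39 in any single one — so 153 is tight.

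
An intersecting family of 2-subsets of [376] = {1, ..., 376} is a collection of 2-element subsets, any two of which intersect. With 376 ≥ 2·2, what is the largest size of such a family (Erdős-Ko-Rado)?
max |F| = C(375, 1) = 375

The Erdős-Ko-Rado theorem states: for n ≥ 2k, an intersecting family of k-subsets of an n-element set has size at most C(n − 1, k − 1), with equality for 'star' families {A ⊆ [n] : |A| = k, i ∈ A} (fix an element i). For n = 376, k = 2: C(375, 1) = 375.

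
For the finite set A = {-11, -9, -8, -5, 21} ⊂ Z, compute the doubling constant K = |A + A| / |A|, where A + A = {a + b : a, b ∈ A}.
K = |A + A| / |A| = 14/5

Enumerate A + A = {a + b : a, b ∈ A}. With |A| = 5, there are |A|^2 = 25 ordered sum pairs; collecting distinct values, A + A = {-22, -20, -19, -18, -17, -16, -14, -13, -10, 10, 12, 13, 16, 42}, so |A + A| = 14. Thus K = 14/5. For comparison, the minimum possible |A + A| over all 5-element sets is 2·5 − 1 = 9 (so min K = 9/5), attained only by arithmetic progressions.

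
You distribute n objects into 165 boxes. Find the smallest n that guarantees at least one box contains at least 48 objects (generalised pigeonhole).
n = (48 − 1)·165 + 1 = 7756

By the generalised pigeonhole principle, to guarantee some box contains ≥ r objects we need more than (r − 1) · k objects total. Threshold: n = (r − 1) · k + 1. With r = 48 and k = 165: n = 47 · 165 + 1 = 7755 + 1 = 7756. For n = 7755 = 47 · 165, we can put exactly 47 objects in every box, avoiding 48 in any single one — so 7756 is tight.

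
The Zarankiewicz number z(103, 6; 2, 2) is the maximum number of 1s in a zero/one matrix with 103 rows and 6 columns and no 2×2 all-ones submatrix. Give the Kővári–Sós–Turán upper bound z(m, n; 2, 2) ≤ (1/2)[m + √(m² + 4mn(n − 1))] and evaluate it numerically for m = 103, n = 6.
z(103, 6; 2, 2) ≤ (1/2)[103 + √(103² + 4·103·6·5)] = (1/2)[103 + √22969] = 127.2776

Kővári–Sós–Turán: let r_1, ..., r_103 be the row sums and z = Σ r_i the total number of 1s. Each pair of columns can share at most one row with both entries 1 (else a 2×2 all-ones block appears), so Σ_i C(r_i, 2) ≤ C(6, 2) = 15. By convexity Σ_i C(r_i, 2) ≥ 103·C(z/103, 2) = z(z − 103)/(2·103), giving z² − 103z − 103·6·5 ≤ 0 and hence z ≤ (1/2)[103 + √(10609 + 4·3090)] = (1/2)[103 + √22969] ≈ (1/2)(103 + 151.5553) = 127.2776.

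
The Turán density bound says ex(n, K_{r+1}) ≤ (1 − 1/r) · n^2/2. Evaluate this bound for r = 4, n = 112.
Turán density bound = (3/4) · 112^2/2 = 4704

Turán's theorem: ex(n, K_{r+1}) is achieved by the complete r-partite Turán graph T(n, r) with parts as balanced as possible, and is at most (1 − 1/r) · n^2/2. For r = 4, n = 112: the density bound is (3/4) · 12544/2 = 4704. Since 4 ∣ 112, the Turán graph T(112, 4) has parts of equal size 28, and its edge count e(T(112, 4)) = 4704 attains the density bound exactly.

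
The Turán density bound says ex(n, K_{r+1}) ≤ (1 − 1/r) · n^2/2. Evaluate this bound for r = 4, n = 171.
Turán density bound = (3/4) · 171^2/2 = 87723/8 ≈ 10965.375

Turán's theorem: ex(n, K_{r+1}) is achieved by the complete r-partite Turán graph T(n, r) with parts as balanced as possible, and is at most (1 − 1/r) · n^2/2. For r = 4, n = 171: the density bound is (3/4) · 29241/2 = 87723/8 ≈ 10965.375. The integer-valued extremum is e(T(171, 4)) = 10965, which is strictly less than the density bound 87723/8 since 4 ∤ 171 (the parts of T(171, 4) cannot all be equal).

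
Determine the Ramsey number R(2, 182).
R(2, 182) = 182

R(2, k) = k for all k ≥ 2: in a 2-colouring of K_k, either some edge is red (a red K_2) or all edges are blue (a blue K_k). And K_{181} coloured all-blue has no blue K_182, so R(2, 182) > 181. Hence R(2, 182) = 182.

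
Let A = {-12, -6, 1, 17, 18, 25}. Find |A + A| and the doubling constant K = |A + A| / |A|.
K = |A + A| / |A| = 20/6 = 10/3

Enumerate A + A = {a + b : a, b ∈ A}. With |A| = 6, there are |A|^2 = 36 ordered sum pairs; collecting distinct values, A + A = {-24, -18, -12, -11, -5, 2, 5, 6, 11, 12, 13, 18, 19, 26, 34, 35, 36, 42, 43, 50}, so |A + A| = 20. Thus K = 20/6 = 10/3. For comparison, the minimum possible |A + A| over all 6-element sets is 2·6 − 1 = 11 (so min K = 11/6), attained only by arithmetic progressions.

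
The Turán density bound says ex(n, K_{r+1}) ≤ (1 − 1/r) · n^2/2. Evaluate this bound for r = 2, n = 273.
Turán density bound = (1/2) · 273^2/2 = 74529/4 ≈ 18632.25

Turán's theorem: ex(n, K_{r+1}) is achieved by the complete r-partite Turán graph T(n, r) with parts as balanced as possible, and is at most (1 − 1/r) · n^2/2. For r = 2, n = 273: the density bound is (1/2) · 74529/2 = 74529/4 ≈ 18632.25. The integer-valued extremum is e(T(273, 2)) = 18632, which is strictly less than the density bound 74529/4 since 2 ∤ 273 (the parts of T(273, 2) cannot all be equal).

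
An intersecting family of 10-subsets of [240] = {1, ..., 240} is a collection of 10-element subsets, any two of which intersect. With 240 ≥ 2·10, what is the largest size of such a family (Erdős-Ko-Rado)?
max |F| = C(239, 9) = 6020211924023297

Erdős-Ko-Rado (1961): when n ≥ 2k, max |F| = C(n−1, k−1). The bound is attained by the star {A : i ∈ A} for any fixed i ∈ [n]. Here C(240−1, 10−1) = C(239, 9) = 6020211924023297.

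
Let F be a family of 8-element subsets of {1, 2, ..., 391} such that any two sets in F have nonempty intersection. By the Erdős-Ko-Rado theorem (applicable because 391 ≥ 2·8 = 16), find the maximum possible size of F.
max |F| = C(390, 7) = 257932234834560

Erdős-Ko-Rado (1961): when n ≥ 2k, max |F| = C(n−1, k−1). The bound is attained by the star {A : i ∈ A} for any fixed i ∈ [n]. Here C(391−1, 8−1) = C(390, 7) = 257932234834560.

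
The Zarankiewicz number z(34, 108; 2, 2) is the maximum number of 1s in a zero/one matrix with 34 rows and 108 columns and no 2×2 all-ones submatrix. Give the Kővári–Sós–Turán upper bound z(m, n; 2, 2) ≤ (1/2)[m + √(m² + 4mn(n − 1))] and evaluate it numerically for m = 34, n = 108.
z(34, 108; 2, 2) ≤ (1/2)[34 + √(34² + 4·34·108·107)] = (1/2)[34 + √1572772] = 644.051

Kővári–Sós–Turán: let r_1, ..., r_34 be the row sums and z = Σ r_i the total number of 1s. Each pair of columns can share at most one row with both entries 1 (else a 2×2 all-ones block appears), so Σ_i C(r_i, 2) ≤ C(108, 2) = 5778. By convexity Σ_i C(r_i, 2) ≥ 34·C(z/34, 2) = z(z − 34)/(2·34), giving z² − 34z − 34·108·107 ≤ 0 and hence z ≤ (1/2)[34 + √(1156 + 4·392904)] = (1/2)[34 + √1572772] ≈ (1/2)(34 + 1254.1021) = 644.051.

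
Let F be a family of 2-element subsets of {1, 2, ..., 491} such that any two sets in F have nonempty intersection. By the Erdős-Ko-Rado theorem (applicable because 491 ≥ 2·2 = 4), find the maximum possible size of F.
max |F| = C(490, 1) = 490

Erdős-Ko-Rado (1961): when n ≥ 2k, max |F| = C(n−1, k−1). The bound is attained by the star {A : i ∈ A} for any fixed i ∈ [n]. Here C(491−1, 2−1) = C(490, 1) = 490.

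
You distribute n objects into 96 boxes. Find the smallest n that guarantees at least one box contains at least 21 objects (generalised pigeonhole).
n = (21 − 1)·96 + 1 = 1921

By the generalised pigeonhole principle, to guarantee some box contains ≥ r objects we need more than (r − 1) · k objects total. Threshold: n = (r − 1) · k + 1. With r = 21 and k = 96: n = 20 · 96 + 1 = 1920 + 1 = 1921. For n = 1920 = 20 · 96, we can put exactly 20 objects in every box, avoiding 21 in any single one — so 1921 is tight.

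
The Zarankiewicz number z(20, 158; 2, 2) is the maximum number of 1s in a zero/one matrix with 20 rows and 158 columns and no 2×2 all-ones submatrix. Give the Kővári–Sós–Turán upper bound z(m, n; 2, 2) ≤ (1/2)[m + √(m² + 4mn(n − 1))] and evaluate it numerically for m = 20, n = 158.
z(20, 158; 2, 2) ≤ (1/2)[20 + √(20² + 4·20·158·157)] = (1/2)[20 + √1984880] = 714.4288

Kővári–Sós–Turán: let r_1, ..., r_20 be the row sums and z = Σ r_i the total number of 1s. Each pair of columns can share at most one row with both entries 1 (else a 2×2 all-ones block appears), so Σ_i C(r_i, 2) ≤ C(158, 2) = 12403. By convexity Σ_i C(r_i, 2) ≥ 20·C(z/20, 2) = z(z − 20)/(2·20), giving z² − 20z − 20·158·157 ≤ 0 and hence z ≤ (1/2)[20 + √(400 + 4·496120)] = (1/2)[20 + √1984880] ≈ (1/2)(20 + 1408.8577) = 714.4288.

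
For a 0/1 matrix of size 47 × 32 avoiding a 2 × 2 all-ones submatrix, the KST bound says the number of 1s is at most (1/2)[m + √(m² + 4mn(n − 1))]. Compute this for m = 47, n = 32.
z(47, 32; 2, 2) ≤ (1/2)[47 + √(47² + 4·47·32·31)] = (1/2)[47 + √188705] = 240.7009

Kővári–Sós–Turán: let r_1, ..., r_47 be the row sums and z = Σ r_i the total number of 1s. Each pair of columns can share at most one row with both entries 1 (else a 2×2 all-ones block appears), so Σ_i C(r_i, 2) ≤ C(32, 2) = 496. By convexity Σ_i C(r_i, 2) ≥ 47·C(z/47, 2) = z(z − 47)/(2·47), giving z² − 47z − 47·32·31 ≤ 0 and hence z ≤ (1/2)[47 + √(2209 + 4·46624)] = (1/2)[47 + √188705] ≈ (1/2)(47 + 434.4019) = 240.7009.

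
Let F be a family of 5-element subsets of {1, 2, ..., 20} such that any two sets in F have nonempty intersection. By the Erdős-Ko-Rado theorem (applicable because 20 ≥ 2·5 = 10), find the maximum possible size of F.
max |F| = C(19, 4) = 3876

The Erdős-Ko-Rado theorem states: for n ≥ 2k, an intersecting family of k-subsets of an n-element set has size at most C(n − 1, k − 1), with equality for 'star' families {A ⊆ [n] : |A| = k, i ∈ A} (fix an element i). For n = 20, k = 5: C(19, 4) = 3876.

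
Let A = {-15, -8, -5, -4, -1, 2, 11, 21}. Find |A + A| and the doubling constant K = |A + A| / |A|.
K = |A + A| / |A| = 29/8

Enumerate A + A = {a + b : a, b ∈ A}. With |A| = 8, there are |A|^2 = 64 ordered sum pairs; collecting distinct values, A + A = {-30, -23, -20, -19, -16, -13, -12, -10, -9, -8, -6, -5, -4, -3, -2, 1, 3, 4, 6, 7, 10, 13, 16, 17, 20, 22, 23, 32, 42}, so |A + A| = 29. Thus K = 29/8. For comparison, the minimum possible |A + A| over all 8-element sets is 2·8 − 1 = 15 (so min K = 15/8), attained only by arithmetic progressions.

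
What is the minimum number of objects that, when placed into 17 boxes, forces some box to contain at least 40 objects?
n = (40 − 1)·17 + 1 = 664

By the generalised pigeonhole principle, to guarantee some box contains ≥ r objects we need more than (r − 1) · k objects total. Threshold: n = (r − 1) · k + 1. With r = 40 and k = 17: n = 39 · 17 + 1 = 663 + 1 = 664. For n = 663 = 39 · 17, we can put exactly 39 objects in every box, avoiding 40 in any single one — so 664 is tight.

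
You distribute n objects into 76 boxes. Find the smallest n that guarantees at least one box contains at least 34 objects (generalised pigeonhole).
n = (34 − 1)·76 + 1 = 2509

By the generalised pigeonhole principle, to guarantee some box contains ≥ r objects we need more than (r − 1) · k objects total. Threshold: n = (r − 1) · k + 1. With r = 34 and k = 76: n = 33 · 76 + 1 = 2508 + 1 = 2509. For n = 2508 = 33 · 76, we can put exactly 33 objects in every box, avoiding 34 in any single one — so 2509 is tight.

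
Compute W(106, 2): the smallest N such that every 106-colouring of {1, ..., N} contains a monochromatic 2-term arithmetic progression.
W(106, 2) = 106 + 1 = 107

A 2-term AP is any pair of integers, so a monochromatic 2-AP exists iff some colour is used at least twice. With 106 colours, the colouring i ↦ i on {1, ..., 106} uses each colour once, avoiding any monochromatic pair, so W(106, 2) > 106. For {1, ..., 107}, pigeonhole forces two integers of the same colour, which form a monochromatic 2-AP. Hence W(106, 2) = 107.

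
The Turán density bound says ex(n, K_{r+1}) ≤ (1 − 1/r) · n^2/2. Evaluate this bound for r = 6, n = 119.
Turán density bound = (5/6) · 119^2/2 = 70805/12 ≈ 5900.4167

Turán's theorem: ex(n, K_{r+1}) is achieved by the complete r-partite Turán graph T(n, r) with parts as balanced as possible, and is at most (1 − 1/r) · n^2/2. For r = 6, n = 119: the density bound is (5/6) · 14161/2 = 70805/12 ≈ 5900.4167. The integer-valued extremum is e(T(119, 6)) = 5900, which is strictly less than the density bound 70805/12 since 6 ∤ 119 (the parts of T(119, 6) cannot all be equal).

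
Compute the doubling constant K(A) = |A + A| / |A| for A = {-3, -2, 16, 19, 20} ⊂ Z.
K = |A + A| / |A| = 14/5

Enumerate A + A = {a + b : a, b ∈ A}. With |A| = 5, there are |A|^2 = 25 ordered sum pairs; collecting distinct values, A + A = {-6, -5, -4, 13, 14, 16, 17, 18, 32, 35, 36, 38, 39, 40}, so |A + A| = 14. Thus K = 14/5. For comparison, the minimum possible |A + A| over all 5-element sets is 2·5 − 1 = 9 (so min K = 9/5), attained only by arithmetic progressions.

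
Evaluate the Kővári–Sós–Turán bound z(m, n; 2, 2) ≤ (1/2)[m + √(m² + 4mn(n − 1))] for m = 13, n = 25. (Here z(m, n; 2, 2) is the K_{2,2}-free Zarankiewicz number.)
z(13, 25; 2, 2) ≤ (1/2)[13 + √(13² + 4·13·25·24)] = (1/2)[13 + √31369] = 95.0565

Kővári–Sós–Turán: let r_1, ..., r_13 be the row sums and z = Σ r_i the total number of 1s. Each pair of columns can share at most one row with both entries 1 (else a 2×2 all-ones block appears), so Σ_i C(r_i, 2) ≤ C(25, 2) = 300. By convexity Σ_i C(r_i, 2) ≥ 13·C(z/13, 2) = z(z − 13)/(2·13), giving z² − 13z − 13·25·24 ≤ 0 and hence z ≤ (1/2)[13 + √(169 + 4·7800)] = (1/2)[13 + √31369] ≈ (1/2)(13 + 177.113) = 95.0565.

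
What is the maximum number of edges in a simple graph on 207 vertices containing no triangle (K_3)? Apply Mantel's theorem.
ex(207, K_3) = ⌊207^2/4⌋ = 10712

Mantel (1907): a triangle-free graph on n vertices has at most ⌊n^2/4⌋ edges, with equality for the complete bipartite graph K_{⌊n/2⌋, ⌈n/2⌉}. For n = 207: ⌊207^2/4⌋ = ⌊42849/4⌋ = 10712. The extremal graph is K_{103, 104}, which has 103·104 = 10712 edges.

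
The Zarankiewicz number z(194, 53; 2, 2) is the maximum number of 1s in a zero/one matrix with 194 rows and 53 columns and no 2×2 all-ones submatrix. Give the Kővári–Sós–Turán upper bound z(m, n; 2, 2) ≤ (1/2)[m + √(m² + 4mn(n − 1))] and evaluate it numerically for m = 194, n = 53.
z(194, 53; 2, 2) ≤ (1/2)[194 + √(194² + 4·194·53·52)] = (1/2)[194 + √2176292] = 834.613

Kővári–Sós–Turán: let r_1, ..., r_194 be the row sums and z = Σ r_i the total number of 1s. Each pair of columns can share at most one row with both entries 1 (else a 2×2 all-ones block appears), so Σ_i C(r_i, 2) ≤ C(53, 2) = 1378. By convexity Σ_i C(r_i, 2) ≥ 194·C(z/194, 2) = z(z − 194)/(2·194), giving z² − 194z − 194·53·52 ≤ 0 and hence z ≤ (1/2)[194 + √(37636 + 4·534664)] = (1/2)[194 + √2176292] ≈ (1/2)(194 + 1475.2261) = 834.613.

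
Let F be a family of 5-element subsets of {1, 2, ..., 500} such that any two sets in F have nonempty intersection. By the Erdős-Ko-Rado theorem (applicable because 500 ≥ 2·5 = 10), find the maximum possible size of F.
max |F| = C(499, 4) = 2552446876

The Erdős-Ko-Rado theorem states: for n ≥ 2k, an intersecting family of k-subsets of an n-element set has size at most C(n − 1, k − 1), with equality for 'star' families {A ⊆ [n] : |A| = k, i ∈ A} (fix an element i). For n = 500, k = 5: C(499, 4) = 2552446876.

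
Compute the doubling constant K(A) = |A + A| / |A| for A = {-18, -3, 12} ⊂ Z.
K = |A + A| / |A| = 5/3

Enumerate A + A = {a + b : a, b ∈ A}. With |A| = 3, there are |A|^2 = 9 ordered sum pairs; collecting distinct values, A + A = {-36, -21, -6, 9, 24}, so |A + A| = 5. Thus K = 5/3. Here |A + A| = 2|A| − 1 = 5, the minimum possible — so K = 5/3 is minimal, which holds iff A is an arithmetic progression.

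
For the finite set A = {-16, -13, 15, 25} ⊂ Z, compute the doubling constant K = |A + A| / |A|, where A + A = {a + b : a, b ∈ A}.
K = |A + A| / |A| = 10/4 = 5/2

Enumerate A + A = {a + b : a, b ∈ A}. With |A| = 4, there are |A|^2 = 16 ordered sum pairs; collecting distinct values, A + A = {-32, -29, -26, -1, 2, 9, 12, 30, 40, 50}, so |A + A| = 10. Thus K = 10/4 = 5/2. For comparison, the minimum possible |A + A| over all 4-element sets is 2·4 − 1 = 7 (so min K = 7/4), attained only by arithmetic progressions.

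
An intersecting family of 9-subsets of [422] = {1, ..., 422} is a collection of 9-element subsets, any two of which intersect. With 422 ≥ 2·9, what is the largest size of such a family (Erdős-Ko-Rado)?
max |F| = C(421, 8) = 22891749822023940

Erdős-Ko-Rado (1961): when n ≥ 2k, max |F| = C(n−1, k−1). The bound is attained by the star {A : i ∈ A} for any fixed i ∈ [n]. Here C(422−1, 9−1) = C(421, 8) = 22891749822023940.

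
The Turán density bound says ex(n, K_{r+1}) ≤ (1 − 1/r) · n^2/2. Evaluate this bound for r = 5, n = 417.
Turán density bound = (4/5) · 417^2/2 = 347778/5 ≈ 69555.6

Turán's theorem: ex(n, K_{r+1}) is achieved by the complete r-partite Turán graph T(n, r) with parts as balanced as possible, and is at most (1 − 1/r) · n^2/2. For r = 5, n = 417: the density bound is (4/5) · 173889/2 = 347778/5 ≈ 69555.6. The integer-valued extremum is e(T(417, 5)) = 69555, which is strictly less than the density bound 347778/5 since 5 ∤ 417 (the parts of T(417, 5) cannot all be equal).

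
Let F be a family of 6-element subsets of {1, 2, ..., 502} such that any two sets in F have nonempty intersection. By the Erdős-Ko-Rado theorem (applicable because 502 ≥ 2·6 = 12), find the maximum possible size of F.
max |F| = C(501, 5) = 257817718725

Erdős-Ko-Rado (1961): when n ≥ 2k, max |F| = C(n−1, k−1). The bound is attained by the star {A : i ∈ A} for any fixed i ∈ [n]. Here C(502−1, 6−1) = C(501, 5) = 257817718725.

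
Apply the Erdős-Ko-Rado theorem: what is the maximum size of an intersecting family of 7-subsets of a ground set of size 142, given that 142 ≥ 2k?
max |F| = C(141, 6) = 9798689908

Erdős-Ko-Rado (1961): when n ≥ 2k, max |F| = C(n−1, k−1). The bound is attained by the star {A : i ∈ A} for any fixed i ∈ [n]. Here C(142−1, 7−1) = C(141, 6) = 9798689908.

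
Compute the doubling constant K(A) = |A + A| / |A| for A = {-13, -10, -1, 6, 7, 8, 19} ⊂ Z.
K = |A + A| / |A| = 25/7

Enumerate A + A = {a + b : a, b ∈ A}. With |A| = 7, there are |A|^2 = 49 ordered sum pairs; collecting distinct values, A + A = {-26, -23, -20, -14, -11, -7, -6, -5, -4, -3, -2, 5, 6, 7, 9, 12, 13, 14, 15, 16, 18, 25, 26, 27, 38}, so |A + A| = 25. Thus K = 25/7. For comparison, the minimum possible |A + A| over all 7-element sets is 2·7 − 1 = 13 (so min K = 13/7), attained only by arithmetic progressions.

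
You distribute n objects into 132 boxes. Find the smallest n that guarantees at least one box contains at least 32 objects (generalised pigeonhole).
n = (32 − 1)·132 + 1 = 4093

By the generalised pigeonhole principle, to guarantee some box contains ≥ r objects we need more than (r − 1) · k objects total. Threshold: n = (r − 1) · k + 1. With r = 32 and k = 132: n = 31 · 132 + 1 = 4092 + 1 = 4093. For n = 4092 = 31 · 132, we can put exactly 31 objects in every box, avoiding 32 in any single one — so 4093 is tight.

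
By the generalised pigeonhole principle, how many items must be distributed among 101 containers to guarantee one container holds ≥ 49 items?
n = (49 − 1)·101 + 1 = 4849

By the generalised pigeonhole principle, to guarantee some box contains ≥ r objects we need more than (r − 1) · k objects total. Threshold: n = (r − 1) · k + 1. With r = 49 and k = 101: n = 48 · 101 + 1 = 4848 + 1 = 4849. For n = 4848 = 48 · 101, we can put exactly 48 objects in every box, avoiding 49 in any single one — so 4849 is tight.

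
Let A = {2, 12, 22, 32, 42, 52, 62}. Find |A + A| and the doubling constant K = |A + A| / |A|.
K = |A + A| / |A| = 13/7

Enumerate A + A = {a + b : a, b ∈ A}. With |A| = 7, there are |A|^2 = 49 ordered sum pairs; collecting distinct values, A + A = {4, 14, 24, 34, 44, 54, 64, 74, 84, 94, 104, 114, 124}, so |A + A| = 13. Thus K = 13/7. Here |A + A| = 2|A| − 1 = 13, the minimum possible — so K = 13/7 is minimal, which holds iff A is an arithmetic progression.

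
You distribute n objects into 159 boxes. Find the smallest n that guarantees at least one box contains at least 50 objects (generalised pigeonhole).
n = (50 − 1)·159 + 1 = 7792

By the generalised pigeonhole principle, to guarantee some box contains ≥ r objects we need more than (r − 1) · k objects total. Threshold: n = (r − 1) · k + 1. With r = 50 and k = 159: n = 49 · 159 + 1 = 7791 + 1 = 7792. For n = 7791 = 49 · 159, we can put exactly 49 objects in every box, avoiding 50 in any single one — so 7792 is tight.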